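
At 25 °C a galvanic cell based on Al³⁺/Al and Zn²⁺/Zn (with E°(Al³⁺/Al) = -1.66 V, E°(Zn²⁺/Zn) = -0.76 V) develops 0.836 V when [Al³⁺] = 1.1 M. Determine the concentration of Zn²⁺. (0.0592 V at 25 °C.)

0.0073 M

From the Nernst equation, log Q = n(E° − E)/0.0592 = 6(0.90 − 0.836)/0.0592 = 6.486, so Q = 3.07 × 10^6.
With Q = [Al³⁺]^2/[Zn²⁺]^3 and the known concentrations, [Zn²⁺]^3 in the denominator gives [Zn²⁺] = 0.0073 M.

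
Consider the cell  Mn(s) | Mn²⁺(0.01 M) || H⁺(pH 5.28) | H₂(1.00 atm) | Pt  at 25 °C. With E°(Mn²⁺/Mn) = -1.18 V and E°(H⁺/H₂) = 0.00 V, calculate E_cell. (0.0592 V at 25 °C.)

The hydrogen couple is the cathode, so E°_cell = 1.18 V; n = 2.
[H⁺] = 10^(−5.28) = 5.2 × 10^-6 M, and Q = [Mn²⁺]·P(H₂) / [H⁺]^2 = 3.63 × 10^8.
E = E° − (0.0592/2) log Q = 1.18 − (0.0592/2)(8.560) = 0.927 V.

0.93 V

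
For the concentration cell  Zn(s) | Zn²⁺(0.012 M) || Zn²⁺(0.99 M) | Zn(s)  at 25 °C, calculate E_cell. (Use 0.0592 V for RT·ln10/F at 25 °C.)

Both half-cells are Zn²⁺/Zn, so E°_cell = 0. The concentrated side is the cathode; the cell reaction moves Zn²⁺ from high to low concentration with n = 2.
Q = [Zn²⁺]_dilute/[Zn²⁺]_conc = 0.012/0.99 = 0.0121.
E = 0 − (0.0592/2) log Q = −(0.0592/2)(-1.916) = 0.0567 V.

0.057 V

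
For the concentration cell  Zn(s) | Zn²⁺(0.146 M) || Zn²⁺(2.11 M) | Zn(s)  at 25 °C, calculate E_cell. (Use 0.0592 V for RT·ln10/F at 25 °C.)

Both half-cells are Zn²⁺/Zn, so E°_cell = 0. The concentrated side is the cathode; the cell reaction moves Zn²⁺ from high to low concentration with n = 2.
Q = [Zn²⁺]_dilute/[Zn²⁺]_conc = 0.146/2.11 = 0.0692.
E = 0 − (0.0592/2) log Q = −(0.0592/2)(-1.160) = 0.0343 V.

0.034 V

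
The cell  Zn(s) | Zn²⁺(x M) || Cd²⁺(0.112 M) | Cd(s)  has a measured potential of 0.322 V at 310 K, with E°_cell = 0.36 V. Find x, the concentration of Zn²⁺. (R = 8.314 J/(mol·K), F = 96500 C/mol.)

From the Nernst equation, ln Q = nF(E° − E)/RT = 2×96500×(0.36 − 0.322)/(8.314×310) = 2.846, so Q = 17.2.
With Q = [Zn²⁺]/[Cd²⁺] and the known concentrations, [Zn²⁺] in the numerator gives [Zn²⁺] = 1.9 M.

1.9 M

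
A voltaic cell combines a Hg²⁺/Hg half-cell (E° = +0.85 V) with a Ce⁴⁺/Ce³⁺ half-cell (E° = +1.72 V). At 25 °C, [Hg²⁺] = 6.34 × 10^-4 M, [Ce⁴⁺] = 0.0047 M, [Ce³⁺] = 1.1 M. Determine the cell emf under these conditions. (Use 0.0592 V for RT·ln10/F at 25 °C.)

The Ce⁴⁺/Ce³⁺ couple has the higher reduction potential and acts as the cathode, so E°_cell = +1.72 − (+0.85) = 0.87 V.
Balancing electrons gives n = 2; the reaction quotient is Q = [Hg²⁺]·[Ce³⁺]^2/[Ce⁴⁺]^2 = 34.7.
At 25 °C, E = E° − (0.0592/n) log Q = 0.87 − (0.0592/2)(1.541) = 0.870 − 0.046 = 0.824 V.

0.824 V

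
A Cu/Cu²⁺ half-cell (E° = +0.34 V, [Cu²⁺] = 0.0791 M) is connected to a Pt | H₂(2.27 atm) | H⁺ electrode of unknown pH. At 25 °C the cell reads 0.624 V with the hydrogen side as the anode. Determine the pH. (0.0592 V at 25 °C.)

pH = 5.17

E°_cell = 0.34 V and n = 2.
log Q = n(E° − E)/0.0592 = 2×(0.34 − 0.624)/0.0592 = -9.595.
With Q = [H⁺]^2 / ([Cu²⁺]·P(H₂)), solving for [H⁺] gives log[H⁺] = -5.170, so pH = 5.17.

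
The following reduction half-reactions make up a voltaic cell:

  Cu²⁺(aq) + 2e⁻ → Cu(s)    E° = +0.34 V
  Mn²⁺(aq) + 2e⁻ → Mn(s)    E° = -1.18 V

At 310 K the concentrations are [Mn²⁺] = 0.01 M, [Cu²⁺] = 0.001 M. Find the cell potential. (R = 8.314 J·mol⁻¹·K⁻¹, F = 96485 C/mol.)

1.49 V

The Cu²⁺/Cu couple has the higher reduction potential and acts as the cathode, so E°_cell = +0.34 − (-1.18) = 1.52 V.
Balancing electrons gives n = 2; the reaction quotient is Q = [Mn²⁺]/[Cu²⁺] = 10.0.
E = E° − (RT/nF) ln Q = 1.52 − (8.314×310)/(2×96485) × (2.303) = 1.520 − 0.031 = 1.489 V.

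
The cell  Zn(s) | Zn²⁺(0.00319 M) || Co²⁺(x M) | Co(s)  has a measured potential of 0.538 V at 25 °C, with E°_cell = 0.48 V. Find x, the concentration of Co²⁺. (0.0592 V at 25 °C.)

From the Nernst equation, log Q = n(E° − E)/0.0592 = 2(0.48 − 0.538)/0.0592 = -1.959, so Q = 0.0110.
With Q = [Zn²⁺]/[Co²⁺] and the known concentrations, [Co²⁺] in the denominator gives [Co²⁺] = 0.29 M.

0.29 M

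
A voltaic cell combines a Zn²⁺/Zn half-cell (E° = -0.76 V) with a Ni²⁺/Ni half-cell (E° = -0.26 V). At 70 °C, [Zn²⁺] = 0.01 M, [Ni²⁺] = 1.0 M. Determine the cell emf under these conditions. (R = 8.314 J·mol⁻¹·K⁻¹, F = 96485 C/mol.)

The Ni²⁺/Ni couple has the higher reduction potential and acts as the cathode, so E°_cell = -0.26 − (-0.76) = 0.50 V.
Balancing electrons gives n = 2; the reaction quotient is Q = [Zn²⁺]/[Ni²⁺] = 0.0100.
E = E° − (RT/nF) ln Q = 0.50 − (8.314×343)/(2×96485) × (-4.605) = 0.500 + 0.068 = 0.568 V.

0.568 V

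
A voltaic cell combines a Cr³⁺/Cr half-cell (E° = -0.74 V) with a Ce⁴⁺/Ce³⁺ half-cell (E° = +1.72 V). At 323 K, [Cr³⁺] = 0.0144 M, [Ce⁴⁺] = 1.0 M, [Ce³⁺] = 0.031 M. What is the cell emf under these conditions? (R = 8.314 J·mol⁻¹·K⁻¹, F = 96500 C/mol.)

2.60 V

The Ce⁴⁺/Ce³⁺ couple has the higher reduction potential and acts as the cathode, so E°_cell = +1.72 − (-0.74) = 2.46 V.
Balancing electrons gives n = 3; the reaction quotient is Q = [Cr³⁺]·[Ce³⁺]^3/[Ce⁴⁺]^3 = 4.29 × 10^-7.
E = E° − (RT/nF) ln Q = 2.46 − (8.314×323)/(3×96500) × (-14.662) = 2.460 + 0.136 = 2.596 V.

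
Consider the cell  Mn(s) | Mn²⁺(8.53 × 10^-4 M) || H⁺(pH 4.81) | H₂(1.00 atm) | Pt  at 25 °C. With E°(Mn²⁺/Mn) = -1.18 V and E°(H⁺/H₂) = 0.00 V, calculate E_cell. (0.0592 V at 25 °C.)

The hydrogen couple is the cathode, so E°_cell = 1.18 V; n = 2.
[H⁺] = 10^(−4.81) = 1.5 × 10^-5 M, and Q = [Mn²⁺]·P(H₂) / [H⁺]^2 = 3.56 × 10^6.
E = E° − (0.0592/2) log Q = 1.18 − (0.0592/2)(6.551) = 0.986 V.

0.99 V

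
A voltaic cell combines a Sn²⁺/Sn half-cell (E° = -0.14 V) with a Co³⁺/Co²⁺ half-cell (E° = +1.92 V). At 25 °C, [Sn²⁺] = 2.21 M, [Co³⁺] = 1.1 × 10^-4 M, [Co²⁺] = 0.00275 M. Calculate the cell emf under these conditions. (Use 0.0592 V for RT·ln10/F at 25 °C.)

The Co³⁺/Co²⁺ couple has the higher reduction potential and acts as the cathode, so E°_cell = +1.92 − (-0.14) = 2.06 V.
Balancing electrons gives n = 2; the reaction quotient is Q = [Sn²⁺]·[Co²⁺]^2/[Co³⁺]^2 = 1380.
At 25 °C, E = E° − (0.0592/n) log Q = 2.06 − (0.0592/2)(3.140) = 2.060 − 0.093 = 1.967 V.

1.97 V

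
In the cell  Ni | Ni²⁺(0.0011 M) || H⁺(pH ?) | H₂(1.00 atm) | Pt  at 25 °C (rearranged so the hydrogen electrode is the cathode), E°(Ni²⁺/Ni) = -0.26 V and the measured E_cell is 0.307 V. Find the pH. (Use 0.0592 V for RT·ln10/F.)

pH = 0.69

E°_cell = 0.26 V and n = 2.
log Q = n(E° − E)/0.0592 = 2×(0.26 − 0.307)/0.0592 = -1.588.
With Q = [Ni²⁺]·P(H₂) / [H⁺]^2, solving for [H⁺] gives log[H⁺] = -0.685, so pH = 0.69.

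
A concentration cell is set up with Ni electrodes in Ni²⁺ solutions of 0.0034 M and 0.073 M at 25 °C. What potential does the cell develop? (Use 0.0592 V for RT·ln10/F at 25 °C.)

Both half-cells are Ni²⁺/Ni, so E°_cell = 0. The concentrated side is the cathode; the cell reaction moves Ni²⁺ from high to low concentration with n = 2.
Q = [Ni²⁺]_dilute/[Ni²⁺]_conc = 0.0034/0.073 = 0.0466.
E = 0 − (0.0592/2) log Q = −(0.0592/2)(-1.332) = 0.0394 V.

0.039 V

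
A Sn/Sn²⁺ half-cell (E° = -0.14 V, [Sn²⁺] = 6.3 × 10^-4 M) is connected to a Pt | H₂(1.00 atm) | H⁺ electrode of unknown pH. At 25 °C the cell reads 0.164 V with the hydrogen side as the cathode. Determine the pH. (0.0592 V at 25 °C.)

E°_cell = 0.14 V and n = 2.
log Q = n(E° − E)/0.0592 = 2×(0.14 − 0.164)/0.0592 = -0.811.
With Q = [Sn²⁺]·P(H₂) / [H⁺]^2, solving for [H⁺] gives log[H⁺] = -1.195, so pH = 1.19.

pH = 1.19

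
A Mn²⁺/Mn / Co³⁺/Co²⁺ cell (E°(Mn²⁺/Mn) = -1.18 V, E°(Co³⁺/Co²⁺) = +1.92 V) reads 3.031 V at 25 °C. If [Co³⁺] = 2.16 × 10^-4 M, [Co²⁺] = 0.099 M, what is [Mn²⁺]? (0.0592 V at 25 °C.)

0.001 M

From the Nernst equation, log Q = n(E° − E)/0.0592 = 2(3.10 − 3.031)/0.0592 = 2.331, so Q = 214.
With Q = [Mn²⁺]·[Co²⁺]^2/[Co³⁺]^2 and the known concentrations, [Mn²⁺] in the numerator gives [Mn²⁺] = 0.001 M.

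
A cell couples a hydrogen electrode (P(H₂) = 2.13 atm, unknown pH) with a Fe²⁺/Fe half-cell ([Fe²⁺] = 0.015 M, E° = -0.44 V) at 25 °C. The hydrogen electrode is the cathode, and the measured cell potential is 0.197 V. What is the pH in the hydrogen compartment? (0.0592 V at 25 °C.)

E°_cell = 0.44 V and n = 2.
log Q = n(E° − E)/0.0592 = 2×(0.44 − 0.197)/0.0592 = 8.209.
With Q = [Fe²⁺]·P(H₂) / [H⁺]^2, solving for [H⁺] gives log[H⁺] = -4.852, so pH = 4.85.

pH = 4.85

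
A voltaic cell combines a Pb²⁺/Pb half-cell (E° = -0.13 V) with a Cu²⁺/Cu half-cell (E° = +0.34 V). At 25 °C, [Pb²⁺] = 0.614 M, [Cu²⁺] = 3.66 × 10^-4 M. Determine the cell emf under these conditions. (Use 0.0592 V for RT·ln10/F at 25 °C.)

0.375 V

The Cu²⁺/Cu couple has the higher reduction potential and acts as the cathode, so E°_cell = +0.34 − (-0.13) = 0.47 V.
Balancing electrons gives n = 2; the reaction quotient is Q = [Pb²⁺]/[Cu²⁺] = 1680.
At 25 °C, E = E° − (0.0592/n) log Q = 0.47 − (0.0592/2)(3.225) = 0.470 − 0.095 = 0.375 V.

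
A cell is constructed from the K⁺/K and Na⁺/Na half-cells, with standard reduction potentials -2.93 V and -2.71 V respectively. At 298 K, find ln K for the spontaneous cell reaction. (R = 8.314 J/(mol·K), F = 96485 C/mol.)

ln K = 8.6

E°_cell = -2.71 − (-2.93) = 0.22 V, with n = 1 electron transferred.
At equilibrium E = 0, so the Nernst equation gives ln K = nFE°/RT = (1)(96485)(0.22)/((8.314)(298)) = 8.57.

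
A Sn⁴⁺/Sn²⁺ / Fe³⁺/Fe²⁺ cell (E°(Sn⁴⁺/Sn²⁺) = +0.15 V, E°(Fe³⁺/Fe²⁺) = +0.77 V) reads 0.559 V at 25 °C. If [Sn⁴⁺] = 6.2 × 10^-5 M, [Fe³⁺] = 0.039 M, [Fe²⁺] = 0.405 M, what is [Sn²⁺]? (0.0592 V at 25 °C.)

5.8 × 10^-5 M

From the Nernst equation, log Q = n(E° − E)/0.0592 = 2(0.62 − 0.559)/0.0592 = 2.061, so Q = 115.
With Q = [Sn⁴⁺]·[Fe²⁺]^2/([Sn²⁺]·[Fe³⁺]^2) and the known concentrations, [Sn²⁺] in the denominator gives [Sn²⁺] = 5.8 × 10^-5 M.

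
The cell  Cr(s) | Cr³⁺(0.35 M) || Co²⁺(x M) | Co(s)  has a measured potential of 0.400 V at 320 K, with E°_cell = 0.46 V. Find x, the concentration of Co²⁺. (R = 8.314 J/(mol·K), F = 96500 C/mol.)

From the Nernst equation, ln Q = nF(E° − E)/RT = 6×96500×(0.46 − 0.400)/(8.314×320) = 13.058, so Q = 4.69 × 10^5.
With Q = [Cr³⁺]^2/[Co²⁺]^3 and the known concentrations, [Co²⁺]^3 in the denominator gives [Co²⁺] = 0.0064 M.

0.0064 M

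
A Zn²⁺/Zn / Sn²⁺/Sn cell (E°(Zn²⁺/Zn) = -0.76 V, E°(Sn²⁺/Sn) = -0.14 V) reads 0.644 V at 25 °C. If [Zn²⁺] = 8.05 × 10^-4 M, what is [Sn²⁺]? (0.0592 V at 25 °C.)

From the Nernst equation, log Q = n(E° − E)/0.0592 = 2(0.62 − 0.644)/0.0592 = -0.811, so Q = 0.155.
With Q = [Zn²⁺]/[Sn²⁺] and the known concentrations, [Sn²⁺] in the denominator gives [Sn²⁺] = 0.0052 M.

0.0052 M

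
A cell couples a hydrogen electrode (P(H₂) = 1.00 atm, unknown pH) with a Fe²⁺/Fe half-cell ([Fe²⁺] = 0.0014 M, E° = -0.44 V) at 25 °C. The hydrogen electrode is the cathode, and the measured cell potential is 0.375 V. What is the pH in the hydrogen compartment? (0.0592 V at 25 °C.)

E°_cell = 0.44 V and n = 2.
log Q = n(E° − E)/0.0592 = 2×(0.44 − 0.375)/0.0592 = 2.196.
With Q = [Fe²⁺]·P(H₂) / [H⁺]^2, solving for [H⁺] gives log[H⁺] = -2.525, so pH = 2.52.

pH = 2.52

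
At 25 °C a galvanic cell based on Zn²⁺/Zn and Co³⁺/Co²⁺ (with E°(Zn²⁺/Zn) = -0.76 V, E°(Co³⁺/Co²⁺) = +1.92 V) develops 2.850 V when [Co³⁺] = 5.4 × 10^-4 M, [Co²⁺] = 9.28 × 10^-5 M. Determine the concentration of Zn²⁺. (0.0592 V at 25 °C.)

From the Nernst equation, log Q = n(E° − E)/0.0592 = 2(2.68 − 2.850)/0.0592 = -5.743, so Q = 1.81 × 10^-6.
With Q = [Zn²⁺]·[Co²⁺]^2/[Co³⁺]^2 and the known concentrations, [Zn²⁺] in the numerator gives [Zn²⁺] = 6.1 × 10^-5 M.

6.1 × 10^-5 M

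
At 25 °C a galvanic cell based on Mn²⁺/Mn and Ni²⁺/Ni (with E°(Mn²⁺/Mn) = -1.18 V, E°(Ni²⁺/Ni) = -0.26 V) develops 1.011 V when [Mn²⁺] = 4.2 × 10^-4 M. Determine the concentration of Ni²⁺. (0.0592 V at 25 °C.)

From the Nernst equation, log Q = n(E° − E)/0.0592 = 2(0.92 − 1.011)/0.0592 = -3.074, so Q = 8.43 × 10^-4.
With Q = [Mn²⁺]/[Ni²⁺] and the known concentrations, [Ni²⁺] in the denominator gives [Ni²⁺] = 0.5 M.

0.5 M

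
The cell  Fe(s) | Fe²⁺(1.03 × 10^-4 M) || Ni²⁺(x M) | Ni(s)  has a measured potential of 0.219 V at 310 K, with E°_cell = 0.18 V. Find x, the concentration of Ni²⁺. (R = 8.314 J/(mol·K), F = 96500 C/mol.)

From the Nernst equation, ln Q = nF(E° − E)/RT = 2×96500×(0.18 − 0.219)/(8.314×310) = -2.920, so Q = 0.0539.
With Q = [Fe²⁺]/[Ni²⁺] and the known concentrations, [Ni²⁺] in the denominator gives [Ni²⁺] = 0.0019 M.

0.0019 M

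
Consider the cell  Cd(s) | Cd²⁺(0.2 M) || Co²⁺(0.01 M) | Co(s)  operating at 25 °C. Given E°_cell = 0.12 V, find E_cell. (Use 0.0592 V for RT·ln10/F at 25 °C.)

Balancing electrons gives n = 2; the reaction quotient is Q = [Cd²⁺]/[Co²⁺] = 20.0.
At 25 °C, E = E° − (0.0592/n) log Q = 0.12 − (0.0592/2)(1.301) = 0.120 − 0.039 = 0.081 V.

0.081 V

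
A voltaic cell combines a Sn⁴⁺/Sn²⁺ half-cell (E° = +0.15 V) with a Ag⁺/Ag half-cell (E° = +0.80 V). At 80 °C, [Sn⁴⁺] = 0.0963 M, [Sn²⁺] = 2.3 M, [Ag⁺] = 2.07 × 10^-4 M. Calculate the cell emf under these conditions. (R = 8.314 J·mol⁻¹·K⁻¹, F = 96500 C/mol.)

The Ag⁺/Ag couple has the higher reduction potential and acts as the cathode, so E°_cell = +0.80 − (+0.15) = 0.65 V.
Balancing electrons gives n = 2; the reaction quotient is Q = [Sn⁴⁺]/([Sn²⁺]·[Ag⁺]^2) = 9.77 × 10^5.
E = E° − (RT/nF) ln Q = 0.65 − (8.314×353)/(2×96500) × (13.792) = 0.650 − 0.210 = 0.440 V.

0.440 V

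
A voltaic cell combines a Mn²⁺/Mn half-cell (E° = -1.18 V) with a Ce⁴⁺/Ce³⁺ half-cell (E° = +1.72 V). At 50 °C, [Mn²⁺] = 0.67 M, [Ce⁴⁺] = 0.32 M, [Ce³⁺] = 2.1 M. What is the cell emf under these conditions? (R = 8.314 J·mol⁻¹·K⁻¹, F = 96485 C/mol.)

The Ce⁴⁺/Ce³⁺ couple has the higher reduction potential and acts as the cathode, so E°_cell = +1.72 − (-1.18) = 2.90 V.
Balancing electrons gives n = 2; the reaction quotient is Q = [Mn²⁺]·[Ce³⁺]^2/[Ce⁴⁺]^2 = 28.9.
E = E° − (RT/nF) ln Q = 2.90 − (8.314×323)/(2×96485) × (3.362) = 2.900 − 0.047 = 2.853 V.

2.85 V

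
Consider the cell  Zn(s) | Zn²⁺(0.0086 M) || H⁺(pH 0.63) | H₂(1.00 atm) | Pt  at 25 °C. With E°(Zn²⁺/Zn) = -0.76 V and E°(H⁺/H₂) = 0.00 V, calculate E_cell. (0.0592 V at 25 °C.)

The hydrogen couple is the cathode, so E°_cell = 0.76 V; n = 2.
[H⁺] = 10^(−0.63) = 0.23 M, and Q = [Zn²⁺]·P(H₂) / [H⁺]^2 = 0.156.
E = E° − (0.0592/2) log Q = 0.76 − (0.0592/2)(-0.806) = 0.784 V.

0.78 V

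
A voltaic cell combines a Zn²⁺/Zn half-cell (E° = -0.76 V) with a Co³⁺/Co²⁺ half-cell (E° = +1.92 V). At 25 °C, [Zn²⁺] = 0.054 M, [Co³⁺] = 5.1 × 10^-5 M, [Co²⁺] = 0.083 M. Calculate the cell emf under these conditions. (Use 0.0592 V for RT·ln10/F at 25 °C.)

2.53 V

The Co³⁺/Co²⁺ couple has the higher reduction potential and acts as the cathode, so E°_cell = +1.92 − (-0.76) = 2.68 V.
Balancing electrons gives n = 2; the reaction quotient is Q = [Zn²⁺]·[Co²⁺]^2/[Co³⁺]^2 = 1.43 × 10^5.
At 25 °C, E = E° − (0.0592/n) log Q = 2.68 − (0.0592/2)(5.155) = 2.680 − 0.153 = 2.527 V.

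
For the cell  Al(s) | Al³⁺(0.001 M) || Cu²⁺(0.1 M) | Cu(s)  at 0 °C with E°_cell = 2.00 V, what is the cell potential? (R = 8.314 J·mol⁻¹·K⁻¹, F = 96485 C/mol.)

2.03 V

Balancing electrons gives n = 6; the reaction quotient is Q = [Al³⁺]^2/[Cu²⁺]^3 = 0.00100.
E = E° − (RT/nF) ln Q = 2.00 − (8.314×273)/(6×96485) × (-6.908) = 2.000 + 0.027 = 2.027 V.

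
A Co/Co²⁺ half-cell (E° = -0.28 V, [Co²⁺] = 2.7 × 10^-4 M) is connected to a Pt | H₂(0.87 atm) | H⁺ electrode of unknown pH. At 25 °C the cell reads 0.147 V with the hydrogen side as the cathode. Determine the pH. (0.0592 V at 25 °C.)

E°_cell = 0.28 V and n = 2.
log Q = n(E° − E)/0.0592 = 2×(0.28 − 0.147)/0.0592 = 4.493.
With Q = [Co²⁺]·P(H₂) / [H⁺]^2, solving for [H⁺] gives log[H⁺] = -4.061, so pH = 4.06.

pH = 4.06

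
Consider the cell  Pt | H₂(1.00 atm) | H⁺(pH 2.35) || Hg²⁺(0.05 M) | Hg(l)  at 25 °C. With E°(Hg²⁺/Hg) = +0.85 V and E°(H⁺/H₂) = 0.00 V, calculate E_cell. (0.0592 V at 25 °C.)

The Hg²⁺/Hg couple is the cathode, so E°_cell = 0.85 V; n = 2.
[H⁺] = 10^(−2.35) = 0.0045 M, and Q = [H⁺]^2 / ([Hg²⁺]·P(H₂)) = 3.99 × 10^-4.
E = E° − (0.0592/2) log Q = 0.85 − (0.0592/2)(-3.399) = 0.951 V.

0.95 V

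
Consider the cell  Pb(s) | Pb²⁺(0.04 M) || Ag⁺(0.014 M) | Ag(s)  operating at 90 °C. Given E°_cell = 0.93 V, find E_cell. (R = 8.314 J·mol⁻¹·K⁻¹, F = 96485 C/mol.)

Balancing electrons gives n = 2; the reaction quotient is Q = [Pb²⁺]/[Ag⁺]^2 = 204.
E = E° − (RT/nF) ln Q = 0.93 − (8.314×363)/(2×96485) × (5.319) = 0.930 − 0.083 = 0.847 V.

0.847 V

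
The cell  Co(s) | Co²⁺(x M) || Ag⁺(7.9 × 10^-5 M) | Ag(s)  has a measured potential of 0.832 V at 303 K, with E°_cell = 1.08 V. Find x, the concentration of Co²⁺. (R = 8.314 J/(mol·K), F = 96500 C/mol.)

1.1 M

From the Nernst equation, ln Q = nF(E° − E)/RT = 2×96500×(1.08 − 0.832)/(8.314×303) = 19.000, so Q = 1.79 × 10^8.
With Q = [Co²⁺]/[Ag⁺]^2 and the known concentrations, [Co²⁺] in the numerator gives [Co²⁺] = 1.1 M.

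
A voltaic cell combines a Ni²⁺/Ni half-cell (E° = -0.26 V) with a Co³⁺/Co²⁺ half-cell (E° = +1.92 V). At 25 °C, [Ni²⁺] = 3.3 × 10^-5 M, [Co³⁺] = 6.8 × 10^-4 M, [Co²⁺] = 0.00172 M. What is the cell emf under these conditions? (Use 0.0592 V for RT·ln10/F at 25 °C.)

The Co³⁺/Co²⁺ couple has the higher reduction potential and acts as the cathode, so E°_cell = +1.92 − (-0.26) = 2.18 V.
Balancing electrons gives n = 2; the reaction quotient is Q = [Ni²⁺]·[Co²⁺]^2/[Co³⁺]^2 = 2.11 × 10^-4.
At 25 °C, E = E° − (0.0592/n) log Q = 2.18 − (0.0592/2)(-3.675) = 2.180 + 0.109 = 2.289 V.

2.29 V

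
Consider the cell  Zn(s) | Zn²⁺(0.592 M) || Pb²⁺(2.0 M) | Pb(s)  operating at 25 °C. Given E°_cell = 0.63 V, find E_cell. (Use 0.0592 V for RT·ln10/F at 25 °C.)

0.646 V

Balancing electrons gives n = 2; the reaction quotient is Q = [Zn²⁺]/[Pb²⁺] = 0.296.
At 25 °C, E = E° − (0.0592/n) log Q = 0.63 − (0.0592/2)(-0.529) = 0.630 + 0.016 = 0.646 V.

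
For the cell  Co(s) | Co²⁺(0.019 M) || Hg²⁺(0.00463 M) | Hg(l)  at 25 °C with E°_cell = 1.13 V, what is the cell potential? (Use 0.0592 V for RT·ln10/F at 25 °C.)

Balancing electrons gives n = 2; the reaction quotient is Q = [Co²⁺]/[Hg²⁺] = 4.10.
At 25 °C, E = E° − (0.0592/n) log Q = 1.13 − (0.0592/2)(0.613) = 1.130 − 0.018 = 1.112 V.

1.11 V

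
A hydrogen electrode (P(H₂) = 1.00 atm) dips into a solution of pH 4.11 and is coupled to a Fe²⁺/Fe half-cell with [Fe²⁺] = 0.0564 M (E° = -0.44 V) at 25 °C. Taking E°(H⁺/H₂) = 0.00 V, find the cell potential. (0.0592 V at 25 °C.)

0.23 V

The hydrogen couple is the cathode, so E°_cell = 0.44 V; n = 2.
[H⁺] = 10^(−4.11) = 7.8 × 10^-5 M, and Q = [Fe²⁺]·P(H₂) / [H⁺]^2 = 9.36 × 10^6.
E = E° − (0.0592/2) log Q = 0.44 − (0.0592/2)(6.971) = 0.234 V.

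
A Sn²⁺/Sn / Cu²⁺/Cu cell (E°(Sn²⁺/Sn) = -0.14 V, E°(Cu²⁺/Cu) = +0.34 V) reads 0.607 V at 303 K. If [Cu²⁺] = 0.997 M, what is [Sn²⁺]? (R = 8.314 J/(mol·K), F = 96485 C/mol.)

From the Nernst equation, ln Q = nF(E° − E)/RT = 2×96485×(0.48 − 0.607)/(8.314×303) = -9.728, so Q = 5.96 × 10^-5.
With Q = [Sn²⁺]/[Cu²⁺] and the known concentrations, [Sn²⁺] in the numerator gives [Sn²⁺] = 5.9 × 10^-5 M.

5.9 × 10^-5 M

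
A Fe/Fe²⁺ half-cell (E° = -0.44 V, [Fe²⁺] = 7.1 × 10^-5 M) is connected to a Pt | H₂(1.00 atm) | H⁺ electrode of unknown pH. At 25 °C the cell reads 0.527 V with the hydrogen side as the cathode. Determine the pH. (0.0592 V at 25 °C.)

E°_cell = 0.44 V and n = 2.
log Q = n(E° − E)/0.0592 = 2×(0.44 − 0.527)/0.0592 = -2.939.
With Q = [Fe²⁺]·P(H₂) / [H⁺]^2, solving for [H⁺] gives log[H⁺] = -0.605, so pH = 0.60.

pH = 0.60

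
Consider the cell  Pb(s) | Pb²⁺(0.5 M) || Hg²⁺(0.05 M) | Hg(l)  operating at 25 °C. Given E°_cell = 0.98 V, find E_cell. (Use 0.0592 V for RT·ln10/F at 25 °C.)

0.950 V

Balancing electrons gives n = 2; the reaction quotient is Q = [Pb²⁺]/[Hg²⁺] = 10.0.
At 25 °C, E = E° − (0.0592/n) log Q = 0.98 − (0.0592/2)(1.000) = 0.980 − 0.030 = 0.950 V.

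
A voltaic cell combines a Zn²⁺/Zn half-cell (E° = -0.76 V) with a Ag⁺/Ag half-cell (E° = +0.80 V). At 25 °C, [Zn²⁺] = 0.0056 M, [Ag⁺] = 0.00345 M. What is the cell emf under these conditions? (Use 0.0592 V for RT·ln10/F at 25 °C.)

The Ag⁺/Ag couple has the higher reduction potential and acts as the cathode, so E°_cell = +0.80 − (-0.76) = 1.56 V.
Balancing electrons gives n = 2; the reaction quotient is Q = [Zn²⁺]/[Ag⁺]^2 = 470.
At 25 °C, E = E° − (0.0592/n) log Q = 1.56 − (0.0592/2)(2.673) = 1.560 − 0.079 = 1.481 V.

1.48 V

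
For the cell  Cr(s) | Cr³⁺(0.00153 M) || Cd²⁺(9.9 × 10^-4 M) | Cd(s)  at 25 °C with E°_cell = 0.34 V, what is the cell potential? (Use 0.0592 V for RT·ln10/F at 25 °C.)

0.307 V

Balancing electrons gives n = 6; the reaction quotient is Q = [Cr³⁺]^2/[Cd²⁺]^3 = 2410.
At 25 °C, E = E° − (0.0592/n) log Q = 0.34 − (0.0592/6)(3.382) = 0.340 − 0.033 = 0.307 V.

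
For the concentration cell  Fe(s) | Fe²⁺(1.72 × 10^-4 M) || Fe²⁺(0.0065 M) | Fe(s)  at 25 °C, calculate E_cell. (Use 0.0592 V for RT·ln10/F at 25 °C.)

0.047 V

Both half-cells are Fe²⁺/Fe, so E°_cell = 0. The concentrated side is the cathode; the cell reaction moves Fe²⁺ from high to low concentration with n = 2.
Q = [Fe²⁺]_dilute/[Fe²⁺]_conc = 1.72 × 10^-4/0.0065 = 0.0265.
E = 0 − (0.0592/2) log Q = −(0.0592/2)(-1.577) = 0.0467 V.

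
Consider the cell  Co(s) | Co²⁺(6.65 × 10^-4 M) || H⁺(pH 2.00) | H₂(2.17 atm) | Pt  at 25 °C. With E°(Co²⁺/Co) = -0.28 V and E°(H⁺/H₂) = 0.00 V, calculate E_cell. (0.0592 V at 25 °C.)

The hydrogen couple is the cathode, so E°_cell = 0.28 V; n = 2.
[H⁺] = 10^(−2.00) = 0.010 M, and Q = [Co²⁺]·P(H₂) / [H⁺]^2 = 14.4.
E = E° − (0.0592/2) log Q = 0.28 − (0.0592/2)(1.159) = 0.246 V.

0.25 V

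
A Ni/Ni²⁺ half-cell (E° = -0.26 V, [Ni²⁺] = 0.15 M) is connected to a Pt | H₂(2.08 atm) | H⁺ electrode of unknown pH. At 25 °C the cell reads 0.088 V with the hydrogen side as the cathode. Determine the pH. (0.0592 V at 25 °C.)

E°_cell = 0.26 V and n = 2.
log Q = n(E° − E)/0.0592 = 2×(0.26 − 0.088)/0.0592 = 5.811.
With Q = [Ni²⁺]·P(H₂) / [H⁺]^2, solving for [H⁺] gives log[H⁺] = -3.158, so pH = 3.16.

pH = 3.16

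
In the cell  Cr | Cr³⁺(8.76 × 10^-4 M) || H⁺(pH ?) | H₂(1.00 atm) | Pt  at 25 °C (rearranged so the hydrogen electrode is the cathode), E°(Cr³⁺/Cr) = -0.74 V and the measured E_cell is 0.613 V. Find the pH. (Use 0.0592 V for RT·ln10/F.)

E°_cell = 0.74 V and n = 6.
log Q = n(E° − E)/0.0592 = 6×(0.74 − 0.613)/0.0592 = 12.872.
With Q = [Cr³⁺]^2·P(H₂)^3 / [H⁺]^6, solving for [H⁺] gives log[H⁺] = -3.164, so pH = 3.16.

pH = 3.16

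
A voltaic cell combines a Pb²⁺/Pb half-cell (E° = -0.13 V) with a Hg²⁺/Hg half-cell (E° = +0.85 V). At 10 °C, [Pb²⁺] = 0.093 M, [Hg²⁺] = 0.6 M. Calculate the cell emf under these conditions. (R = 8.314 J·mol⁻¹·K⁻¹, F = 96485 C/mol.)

1.00 V

The Hg²⁺/Hg couple has the higher reduction potential and acts as the cathode, so E°_cell = +0.85 − (-0.13) = 0.98 V.
Balancing electrons gives n = 2; the reaction quotient is Q = [Pb²⁺]/[Hg²⁺] = 0.155.
E = E° − (RT/nF) ln Q = 0.98 − (8.314×283)/(2×96485) × (-1.864) = 0.980 + 0.023 = 1.003 V.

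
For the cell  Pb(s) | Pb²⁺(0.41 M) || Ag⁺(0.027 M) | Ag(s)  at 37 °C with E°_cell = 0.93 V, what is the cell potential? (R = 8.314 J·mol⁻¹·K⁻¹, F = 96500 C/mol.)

0.845 V

Balancing electrons gives n = 2; the reaction quotient is Q = [Pb²⁺]/[Ag⁺]^2 = 562.
E = E° − (RT/nF) ln Q = 0.93 − (8.314×310)/(2×96500) × (6.332) = 0.930 − 0.085 = 0.845 V.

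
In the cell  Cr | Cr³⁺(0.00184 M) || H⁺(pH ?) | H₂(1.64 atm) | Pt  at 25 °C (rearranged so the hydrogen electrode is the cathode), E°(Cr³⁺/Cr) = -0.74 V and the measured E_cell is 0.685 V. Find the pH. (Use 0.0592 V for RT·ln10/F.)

E°_cell = 0.74 V and n = 6.
log Q = n(E° − E)/0.0592 = 6×(0.74 − 0.685)/0.0592 = 5.574.
With Q = [Cr³⁺]^2·P(H₂)^3 / [H⁺]^6, solving for [H⁺] gives log[H⁺] = -1.733, so pH = 1.73.

pH = 1.73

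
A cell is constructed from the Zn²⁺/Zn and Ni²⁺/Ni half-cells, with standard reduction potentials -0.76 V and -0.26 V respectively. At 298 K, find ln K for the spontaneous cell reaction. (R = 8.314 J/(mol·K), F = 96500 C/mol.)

E°_cell = -0.26 − (-0.76) = 0.50 V, with n = 2 electrons transferred.
At equilibrium E = 0, so the Nernst equation gives ln K = nFE°/RT = (2)(96500)(0.50)/((8.314)(298)) = 38.95.

ln K = 38.9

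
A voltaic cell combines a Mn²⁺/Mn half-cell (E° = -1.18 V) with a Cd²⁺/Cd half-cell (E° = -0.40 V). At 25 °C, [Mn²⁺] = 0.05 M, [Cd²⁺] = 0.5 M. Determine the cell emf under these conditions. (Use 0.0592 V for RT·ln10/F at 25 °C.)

The Cd²⁺/Cd couple has the higher reduction potential and acts as the cathode, so E°_cell = -0.40 − (-1.18) = 0.78 V.
Balancing electrons gives n = 2; the reaction quotient is Q = [Mn²⁺]/[Cd²⁺] = 0.100.
At 25 °C, E = E° − (0.0592/n) log Q = 0.78 − (0.0592/2)(-1.000) = 0.780 + 0.030 = 0.810 V.

0.810 V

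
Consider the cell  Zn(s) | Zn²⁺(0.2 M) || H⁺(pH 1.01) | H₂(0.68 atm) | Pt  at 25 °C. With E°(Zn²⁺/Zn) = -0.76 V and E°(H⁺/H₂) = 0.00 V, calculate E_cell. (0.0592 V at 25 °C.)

The hydrogen couple is the cathode, so E°_cell = 0.76 V; n = 2.
[H⁺] = 10^(−1.01) = 0.098 M, and Q = [Zn²⁺]·P(H₂) / [H⁺]^2 = 14.2.
E = E° − (0.0592/2) log Q = 0.76 − (0.0592/2)(1.154) = 0.726 V.

0.73 V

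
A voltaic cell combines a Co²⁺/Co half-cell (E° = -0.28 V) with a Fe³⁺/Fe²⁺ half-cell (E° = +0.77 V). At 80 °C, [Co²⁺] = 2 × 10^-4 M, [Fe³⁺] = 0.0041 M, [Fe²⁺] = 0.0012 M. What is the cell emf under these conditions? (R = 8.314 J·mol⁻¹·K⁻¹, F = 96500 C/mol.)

1.22 V

The Fe³⁺/Fe²⁺ couple has the higher reduction potential and acts as the cathode, so E°_cell = +0.77 − (-0.28) = 1.05 V.
Balancing electrons gives n = 2; the reaction quotient is Q = [Co²⁺]·[Fe²⁺]^2/[Fe³⁺]^2 = 1.71 × 10^-5.
E = E° − (RT/nF) ln Q = 1.05 − (8.314×353)/(2×96500) × (-10.975) = 1.050 + 0.167 = 1.217 V.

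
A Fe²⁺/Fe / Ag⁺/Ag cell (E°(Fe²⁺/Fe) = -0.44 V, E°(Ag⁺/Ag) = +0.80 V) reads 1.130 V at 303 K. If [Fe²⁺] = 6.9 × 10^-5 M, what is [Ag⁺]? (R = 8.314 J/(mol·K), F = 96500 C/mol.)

From the Nernst equation, ln Q = nF(E° − E)/RT = 2×96500×(1.24 − 1.130)/(8.314×303) = 8.427, so Q = 4570.
With Q = [Fe²⁺]/[Ag⁺]^2 and the known concentrations, [Ag⁺]^2 in the denominator gives [Ag⁺] = 1.2 × 10^-4 M.

1.2 × 10^-4 M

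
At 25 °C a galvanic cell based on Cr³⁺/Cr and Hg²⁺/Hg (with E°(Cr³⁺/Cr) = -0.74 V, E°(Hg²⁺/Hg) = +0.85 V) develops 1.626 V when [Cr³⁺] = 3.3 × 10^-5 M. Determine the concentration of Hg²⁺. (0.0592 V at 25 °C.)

From the Nernst equation, log Q = n(E° − E)/0.0592 = 6(1.59 − 1.626)/0.0592 = -3.649, so Q = 2.25 × 10^-4.
With Q = [Cr³⁺]^2/[Hg²⁺]^3 and the known concentrations, [Hg²⁺]^3 in the denominator gives [Hg²⁺] = 0.017 M.

0.017 M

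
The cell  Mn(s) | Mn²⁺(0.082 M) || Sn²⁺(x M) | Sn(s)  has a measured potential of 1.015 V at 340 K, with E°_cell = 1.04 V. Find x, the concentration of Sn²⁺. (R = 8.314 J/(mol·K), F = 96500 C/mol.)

From the Nernst equation, ln Q = nF(E° − E)/RT = 2×96500×(1.04 − 1.015)/(8.314×340) = 1.707, so Q = 5.51.
With Q = [Mn²⁺]/[Sn²⁺] and the known concentrations, [Sn²⁺] in the denominator gives [Sn²⁺] = 0.015 M.

0.015 M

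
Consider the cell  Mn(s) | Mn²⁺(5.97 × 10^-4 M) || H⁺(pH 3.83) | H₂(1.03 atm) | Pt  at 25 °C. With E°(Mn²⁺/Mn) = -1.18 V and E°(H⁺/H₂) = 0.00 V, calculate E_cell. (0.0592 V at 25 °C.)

The hydrogen couple is the cathode, so E°_cell = 1.18 V; n = 2.
[H⁺] = 10^(−3.83) = 1.5 × 10^-4 M, and Q = [Mn²⁺]·P(H₂) / [H⁺]^2 = 2.81 × 10^4.
E = E° − (0.0592/2) log Q = 1.18 − (0.0592/2)(4.449) = 1.048 V.

1.05 V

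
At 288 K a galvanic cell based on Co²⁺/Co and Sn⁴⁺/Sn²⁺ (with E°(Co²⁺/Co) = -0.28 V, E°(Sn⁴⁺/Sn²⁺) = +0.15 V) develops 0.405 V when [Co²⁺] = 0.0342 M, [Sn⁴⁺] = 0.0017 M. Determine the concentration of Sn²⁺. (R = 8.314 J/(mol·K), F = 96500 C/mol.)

0.37 M

From the Nernst equation, ln Q = nF(E° − E)/RT = 2×96500×(0.43 − 0.405)/(8.314×288) = 2.015, so Q = 7.50.
With Q = [Co²⁺]·[Sn²⁺]/[Sn⁴⁺] and the known concentrations, [Sn²⁺] in the numerator gives [Sn²⁺] = 0.37 M.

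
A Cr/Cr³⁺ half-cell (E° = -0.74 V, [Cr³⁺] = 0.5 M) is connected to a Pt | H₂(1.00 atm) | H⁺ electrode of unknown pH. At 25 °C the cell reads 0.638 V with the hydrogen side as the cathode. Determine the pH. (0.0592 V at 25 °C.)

pH = 1.82

E°_cell = 0.74 V and n = 6.
log Q = n(E° − E)/0.0592 = 6×(0.74 − 0.638)/0.0592 = 10.338.
With Q = [Cr³⁺]^2·P(H₂)^3 / [H⁺]^6, solving for [H⁺] gives log[H⁺] = -1.823, so pH = 1.82.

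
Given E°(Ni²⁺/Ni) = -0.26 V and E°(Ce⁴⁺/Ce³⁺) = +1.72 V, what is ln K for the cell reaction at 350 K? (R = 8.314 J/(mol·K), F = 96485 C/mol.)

E°_cell = +1.72 − (-0.26) = 1.98 V, with n = 2 electrons transferred.
At equilibrium E = 0, so the Nernst equation gives ln K = nFE°/RT = (2)(96485)(1.98)/((8.314)(350)) = 131.30.

ln K = 131.3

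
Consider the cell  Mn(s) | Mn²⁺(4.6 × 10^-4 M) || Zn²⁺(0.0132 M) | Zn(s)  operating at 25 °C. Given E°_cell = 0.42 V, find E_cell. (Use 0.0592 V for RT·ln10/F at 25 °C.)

0.463 V

Balancing electrons gives n = 2; the reaction quotient is Q = [Mn²⁺]/[Zn²⁺] = 0.0348.
At 25 °C, E = E° − (0.0592/n) log Q = 0.42 − (0.0592/2)(-1.458) = 0.420 + 0.043 = 0.463 V.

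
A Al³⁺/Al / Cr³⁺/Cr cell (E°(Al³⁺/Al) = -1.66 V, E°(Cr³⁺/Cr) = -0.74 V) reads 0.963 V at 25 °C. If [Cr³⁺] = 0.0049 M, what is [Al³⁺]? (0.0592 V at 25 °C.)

3.2 × 10^-5 M

From the Nernst equation, log Q = n(E° − E)/0.0592 = 3(0.92 − 0.963)/0.0592 = -2.179, so Q = 0.00662.
With Q = [Al³⁺]/[Cr³⁺] and the known concentrations, [Al³⁺] in the numerator gives [Al³⁺] = 3.2 × 10^-5 M.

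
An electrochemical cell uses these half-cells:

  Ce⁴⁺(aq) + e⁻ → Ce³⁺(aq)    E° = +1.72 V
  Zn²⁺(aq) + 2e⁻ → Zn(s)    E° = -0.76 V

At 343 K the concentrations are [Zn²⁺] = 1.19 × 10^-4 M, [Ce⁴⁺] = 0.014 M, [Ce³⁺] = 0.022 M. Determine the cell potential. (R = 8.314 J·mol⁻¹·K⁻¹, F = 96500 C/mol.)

2.60 V

The Ce⁴⁺/Ce³⁺ couple has the higher reduction potential and acts as the cathode, so E°_cell = +1.72 − (-0.76) = 2.48 V.
Balancing electrons gives n = 2; the reaction quotient is Q = [Zn²⁺]·[Ce³⁺]^2/[Ce⁴⁺]^2 = 2.94 × 10^-4.
E = E° − (RT/nF) ln Q = 2.48 − (8.314×343)/(2×96500) × (-8.132) = 2.480 + 0.120 = 2.600 V.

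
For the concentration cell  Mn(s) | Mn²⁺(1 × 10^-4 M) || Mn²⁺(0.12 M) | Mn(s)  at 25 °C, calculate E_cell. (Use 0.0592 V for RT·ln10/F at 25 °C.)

0.091 V

Both half-cells are Mn²⁺/Mn, so E°_cell = 0. The concentrated side is the cathode; the cell reaction moves Mn²⁺ from high to low concentration with n = 2.
Q = [Mn²⁺]_dilute/[Mn²⁺]_conc = 1 × 10^-4/0.12 = 8.33 × 10^-4.
E = 0 − (0.0592/2) log Q = −(0.0592/2)(-3.079) = 0.0911 V.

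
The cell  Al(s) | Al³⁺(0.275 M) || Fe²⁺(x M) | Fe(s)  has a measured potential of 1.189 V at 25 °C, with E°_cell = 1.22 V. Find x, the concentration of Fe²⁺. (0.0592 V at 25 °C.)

0.038 M

From the Nernst equation, log Q = n(E° − E)/0.0592 = 6(1.22 − 1.189)/0.0592 = 3.142, so Q = 1390.
With Q = [Al³⁺]^2/[Fe²⁺]^3 and the known concentrations, [Fe²⁺]^3 in the denominator gives [Fe²⁺] = 0.038 M.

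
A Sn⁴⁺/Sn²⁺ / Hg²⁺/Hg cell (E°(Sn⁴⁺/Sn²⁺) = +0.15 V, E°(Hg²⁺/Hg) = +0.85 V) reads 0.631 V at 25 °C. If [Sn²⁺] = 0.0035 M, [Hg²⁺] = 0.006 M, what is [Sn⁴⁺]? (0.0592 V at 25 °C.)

From the Nernst equation, log Q = n(E° − E)/0.0592 = 2(0.70 − 0.631)/0.0592 = 2.331, so Q = 214.
With Q = [Sn⁴⁺]/([Sn²⁺]·[Hg²⁺]) and the known concentrations, [Sn⁴⁺] in the numerator gives [Sn⁴⁺] = 0.0045 M.

0.0045 M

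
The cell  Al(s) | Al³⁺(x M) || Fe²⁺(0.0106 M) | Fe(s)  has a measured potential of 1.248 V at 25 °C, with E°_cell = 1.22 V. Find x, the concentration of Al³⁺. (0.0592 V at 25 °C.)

4.2 × 10^-5 M

From the Nernst equation, log Q = n(E° − E)/0.0592 = 6(1.22 − 1.248)/0.0592 = -2.838, so Q = 0.00145.
With Q = [Al³⁺]^2/[Fe²⁺]^3 and the known concentrations, [Al³⁺]^2 in the numerator gives [Al³⁺] = 4.2 × 10^-5 M.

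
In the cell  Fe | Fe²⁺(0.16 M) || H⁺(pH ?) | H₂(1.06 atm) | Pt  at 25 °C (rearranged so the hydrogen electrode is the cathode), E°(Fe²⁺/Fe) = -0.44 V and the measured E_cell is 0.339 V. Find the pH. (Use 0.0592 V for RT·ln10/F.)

pH = 2.09

E°_cell = 0.44 V and n = 2.
log Q = n(E° − E)/0.0592 = 2×(0.44 − 0.339)/0.0592 = 3.412.
With Q = [Fe²⁺]·P(H₂) / [H⁺]^2, solving for [H⁺] gives log[H⁺] = -2.091, so pH = 2.09.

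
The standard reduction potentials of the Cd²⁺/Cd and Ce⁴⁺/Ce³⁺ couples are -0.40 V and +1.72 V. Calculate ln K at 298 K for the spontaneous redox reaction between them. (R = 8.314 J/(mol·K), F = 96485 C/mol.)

ln K = 165.1

E°_cell = +1.72 − (-0.40) = 2.12 V, with n = 2 electrons transferred.
At equilibrium E = 0, so the Nernst equation gives ln K = nFE°/RT = (2)(96485)(2.12)/((8.314)(298)) = 165.12.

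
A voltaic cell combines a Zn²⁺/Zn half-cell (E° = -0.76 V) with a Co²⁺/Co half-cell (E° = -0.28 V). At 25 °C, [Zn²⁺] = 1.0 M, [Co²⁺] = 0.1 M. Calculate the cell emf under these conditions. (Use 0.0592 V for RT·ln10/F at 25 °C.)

The Co²⁺/Co couple has the higher reduction potential and acts as the cathode, so E°_cell = -0.28 − (-0.76) = 0.48 V.
Balancing electrons gives n = 2; the reaction quotient is Q = [Zn²⁺]/[Co²⁺] = 10.0.
At 25 °C, E = E° − (0.0592/n) log Q = 0.48 − (0.0592/2)(1.000) = 0.480 − 0.030 = 0.450 V.

0.450 V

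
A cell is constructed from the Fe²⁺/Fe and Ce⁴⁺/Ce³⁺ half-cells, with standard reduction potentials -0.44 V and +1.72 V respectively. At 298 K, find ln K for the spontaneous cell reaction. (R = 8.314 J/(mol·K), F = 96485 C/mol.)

ln K = 168.2

E°_cell = +1.72 − (-0.44) = 2.16 V, with n = 2 electrons transferred.
At equilibrium E = 0, so the Nernst equation gives ln K = nFE°/RT = (2)(96485)(2.16)/((8.314)(298)) = 168.24.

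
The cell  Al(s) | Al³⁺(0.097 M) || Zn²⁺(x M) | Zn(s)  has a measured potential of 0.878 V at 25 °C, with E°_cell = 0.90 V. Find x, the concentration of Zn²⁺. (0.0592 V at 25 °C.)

From the Nernst equation, log Q = n(E° − E)/0.0592 = 6(0.90 − 0.878)/0.0592 = 2.230, so Q = 170.
With Q = [Al³⁺]^2/[Zn²⁺]^3 and the known concentrations, [Zn²⁺]^3 in the denominator gives [Zn²⁺] = 0.038 M.

0.038 M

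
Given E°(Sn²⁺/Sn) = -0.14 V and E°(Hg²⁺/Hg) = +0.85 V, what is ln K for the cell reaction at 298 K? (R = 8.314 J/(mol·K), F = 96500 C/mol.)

ln K = 77.1

E°_cell = +0.85 − (-0.14) = 0.99 V, with n = 2 electrons transferred.
At equilibrium E = 0, so the Nernst equation gives ln K = nFE°/RT = (2)(96500)(0.99)/((8.314)(298)) = 77.12.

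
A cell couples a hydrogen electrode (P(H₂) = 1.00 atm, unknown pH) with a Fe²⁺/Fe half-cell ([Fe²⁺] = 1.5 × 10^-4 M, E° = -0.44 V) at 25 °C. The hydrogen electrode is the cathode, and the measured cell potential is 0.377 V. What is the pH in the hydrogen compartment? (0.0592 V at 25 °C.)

E°_cell = 0.44 V and n = 2.
log Q = n(E° − E)/0.0592 = 2×(0.44 − 0.377)/0.0592 = 2.128.
With Q = [Fe²⁺]·P(H₂) / [H⁺]^2, solving for [H⁺] gives log[H⁺] = -2.976, so pH = 2.98.

pH = 2.98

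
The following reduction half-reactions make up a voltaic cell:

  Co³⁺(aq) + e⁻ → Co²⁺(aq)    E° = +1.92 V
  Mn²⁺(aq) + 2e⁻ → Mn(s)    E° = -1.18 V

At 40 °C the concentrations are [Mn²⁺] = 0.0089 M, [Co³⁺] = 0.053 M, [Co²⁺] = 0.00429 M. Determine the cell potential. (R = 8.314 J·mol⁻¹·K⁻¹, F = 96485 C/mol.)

3.23 V

The Co³⁺/Co²⁺ couple has the higher reduction potential and acts as the cathode, so E°_cell = +1.92 − (-1.18) = 3.10 V.
Balancing electrons gives n = 2; the reaction quotient is Q = [Mn²⁺]·[Co²⁺]^2/[Co³⁺]^2 = 5.83 × 10^-5.
E = E° − (RT/nF) ln Q = 3.10 − (8.314×313)/(2×96485) × (-9.750) = 3.100 + 0.131 = 3.231 V.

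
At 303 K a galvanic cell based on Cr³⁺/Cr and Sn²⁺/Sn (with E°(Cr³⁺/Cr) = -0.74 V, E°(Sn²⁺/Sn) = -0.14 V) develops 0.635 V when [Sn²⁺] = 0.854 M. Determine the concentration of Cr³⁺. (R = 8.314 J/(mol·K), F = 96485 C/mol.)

From the Nernst equation, ln Q = nF(E° − E)/RT = 6×96485×(0.60 − 0.635)/(8.314×303) = -8.043, so Q = 3.21 × 10^-4.
With Q = [Cr³⁺]^2/[Sn²⁺]^3 and the known concentrations, [Cr³⁺]^2 in the numerator gives [Cr³⁺] = 0.014 M.

0.014 M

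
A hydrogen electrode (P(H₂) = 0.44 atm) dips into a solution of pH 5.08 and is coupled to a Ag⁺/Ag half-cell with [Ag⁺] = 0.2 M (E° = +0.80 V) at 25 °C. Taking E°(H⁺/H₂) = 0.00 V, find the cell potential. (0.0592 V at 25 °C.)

The Ag⁺/Ag couple is the cathode, so E°_cell = 0.80 V; n = 2.
[H⁺] = 10^(−5.08) = 8.3 × 10^-6 M, and Q = [H⁺]^2 / ([Ag⁺]^2·P(H₂)) = 3.93 × 10^-9.
E = E° − (0.0592/2) log Q = 0.80 − (0.0592/2)(-8.406) = 1.049 V.

1.05 V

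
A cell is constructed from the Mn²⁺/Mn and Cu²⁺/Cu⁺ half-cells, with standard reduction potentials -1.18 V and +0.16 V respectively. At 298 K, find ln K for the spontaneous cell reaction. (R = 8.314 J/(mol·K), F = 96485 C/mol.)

E°_cell = +0.16 − (-1.18) = 1.34 V, with n = 2 electrons transferred.
At equilibrium E = 0, so the Nernst equation gives ln K = nFE°/RT = (2)(96485)(1.34)/((8.314)(298)) = 104.37.

ln K = 104.4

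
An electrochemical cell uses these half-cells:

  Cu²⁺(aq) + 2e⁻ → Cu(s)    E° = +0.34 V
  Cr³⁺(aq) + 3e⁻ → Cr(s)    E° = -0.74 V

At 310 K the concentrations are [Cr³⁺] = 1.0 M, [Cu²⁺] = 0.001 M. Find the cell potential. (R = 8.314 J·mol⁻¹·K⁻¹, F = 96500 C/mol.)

0.988 V

The Cu²⁺/Cu couple has the higher reduction potential and acts as the cathode, so E°_cell = +0.34 − (-0.74) = 1.08 V.
Balancing electrons gives n = 6; the reaction quotient is Q = [Cr³⁺]^2/[Cu²⁺]^3 = 1 × 10^9.
E = E° − (RT/nF) ln Q = 1.08 − (8.314×310)/(6×96500) × (20.723) = 1.080 − 0.092 = 0.988 V.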